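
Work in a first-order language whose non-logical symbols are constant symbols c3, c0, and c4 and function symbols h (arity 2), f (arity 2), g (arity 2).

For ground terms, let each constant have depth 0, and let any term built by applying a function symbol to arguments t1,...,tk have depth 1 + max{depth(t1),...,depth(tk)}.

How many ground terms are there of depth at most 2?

2703

Count level by level. With function symbols h/2, f/2, g/2, the terms of depth ≤ k are the 3 constants together with each function applied to depth-≤(k−1) tuples, so N_k = 3 + N_{k-1}^2 + N_{k-1}^2 + N_{k-1}^2.
N_0 = 3
N_1 = 3 + 3^2 + 3^2 + 3^2 = 30
N_2 = 3 + 30^2 + 30^2 + 30^2 = 2703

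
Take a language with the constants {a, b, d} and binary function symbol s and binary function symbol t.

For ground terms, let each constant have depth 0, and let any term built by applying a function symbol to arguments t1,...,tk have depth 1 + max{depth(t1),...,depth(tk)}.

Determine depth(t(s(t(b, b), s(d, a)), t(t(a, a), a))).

3

depth(t(b, b)) = 1 + max(0, 0) = 1
depth(s(d, a)) = 1 + max(0, 0) = 1
depth(s(t(b, b), s(d, a))) = 1 + max(1, 1) = 2
depth(t(a, a)) = 1 + max(0, 0) = 1
depth(t(t(a, a), a)) = 1 + max(1, 0) = 2
depth(t(s(t(b, b), s(d, a)), t(t(a, a), a))) = 1 + max(2, 2) = 3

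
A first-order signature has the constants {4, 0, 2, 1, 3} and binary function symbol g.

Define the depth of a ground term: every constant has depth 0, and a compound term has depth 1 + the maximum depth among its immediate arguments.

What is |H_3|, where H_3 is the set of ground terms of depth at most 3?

Write N_k for the number of ground terms of depth ≤ k. A term of depth ≤ k is either a constant or a function symbol applied to arguments of depth ≤ k−1, so N_k = 5 + N_{k-1}^2.
N_0 = 5
N_1 = 5 + 5^2 = 30
N_2 = 5 + 30^2 = 905
N_3 = 5 + 905^2 = 819030

819030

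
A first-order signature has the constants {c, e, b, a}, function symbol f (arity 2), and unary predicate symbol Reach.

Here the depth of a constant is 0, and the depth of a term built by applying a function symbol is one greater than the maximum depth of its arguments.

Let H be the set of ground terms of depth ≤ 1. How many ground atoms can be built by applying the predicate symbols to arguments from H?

First count ground terms of depth ≤ 1.
Let N_k = |{terms of depth ≤ k}|. Then N_0 = 4 and N_k = 4 + N_{k-1}^2 for k ≥ 1 (one summand per function symbol, arity giving the exponent).
N_0 = 4
N_1 = 4 + 4^2 = 20
So |H| = 20.
Each predicate of arity r yields |H|^r ground atoms (one per choice of an r-tuple from H):
  Reach: 20
Total ground atoms: 20.

20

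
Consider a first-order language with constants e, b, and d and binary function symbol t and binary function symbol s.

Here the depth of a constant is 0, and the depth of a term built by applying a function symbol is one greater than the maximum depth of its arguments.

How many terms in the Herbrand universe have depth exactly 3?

1565568

Let N_k = |{terms of depth ≤ k}|. Then N_0 = 3 and N_k = 3 + N_{k-1}^2 + N_{k-1}^2 for k ≥ 1 (one summand per function symbol, arity giving the exponent).
N_0 = 3
N_1 = 3 + 3^2 + 3^2 = 21
N_2 = 3 + 21^2 + 21^2 = 885
N_3 = 3 + 885^2 + 885^2 = 1566453
Terms of depth exactly 3: N_3 − N_2 = 1566453 − 885 = 1565568.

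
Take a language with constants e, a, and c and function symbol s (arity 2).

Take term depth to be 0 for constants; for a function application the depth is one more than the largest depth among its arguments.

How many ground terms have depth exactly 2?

135

Write N_k for the number of ground terms of depth ≤ k. A term of depth ≤ k is either a constant or a function symbol applied to arguments of depth ≤ k−1, so N_k = 3 + N_{k-1}^2.
N_0 = 3
N_1 = 3 + 3^2 = 12
N_2 = 3 + 12^2 = 147
Terms of depth exactly 2: N_2 − N_1 = 147 − 12 = 135.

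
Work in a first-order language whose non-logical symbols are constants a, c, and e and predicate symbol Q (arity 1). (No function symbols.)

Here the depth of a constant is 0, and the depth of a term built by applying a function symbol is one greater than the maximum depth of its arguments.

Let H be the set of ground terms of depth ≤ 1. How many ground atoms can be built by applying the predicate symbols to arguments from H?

3

First count ground terms of depth ≤ 1.
With no function symbols every ground term is a constant, so there are exactly 3 ground terms at every depth bound.
N_0 = 3
N_1 = 3
So |H| = 3.
For each predicate symbol, the number of ground atoms is |H| raised to its arity; summing:
  Q: 3
Total ground atoms: 3.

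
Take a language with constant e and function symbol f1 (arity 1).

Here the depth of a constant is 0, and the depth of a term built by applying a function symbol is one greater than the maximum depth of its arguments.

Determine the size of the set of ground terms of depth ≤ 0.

1

Write N_k for the number of ground terms of depth ≤ k. A term of depth ≤ k is either a constant or a function symbol applied to arguments of depth ≤ k−1, so N_k = 1 + N_{k-1}.
N_0 = 1
Explicitly: e.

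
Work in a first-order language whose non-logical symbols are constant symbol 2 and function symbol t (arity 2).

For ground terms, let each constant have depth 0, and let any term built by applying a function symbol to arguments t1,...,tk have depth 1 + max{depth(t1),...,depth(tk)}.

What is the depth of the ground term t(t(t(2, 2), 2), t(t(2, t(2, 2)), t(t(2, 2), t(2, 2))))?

depth(t(2, 2)) = 1 + max(0, 0) = 1
depth(t(t(2, 2), 2)) = 1 + max(1, 0) = 2
depth(t(2, t(2, 2))) = 1 + max(0, 1) = 2
depth(t(t(2, 2), t(2, 2))) = 1 + max(1, 1) = 2
depth(t(t(2, t(2, 2)), t(t(2, 2), t(2, 2)))) = 1 + max(2, 2) = 3
depth(t(t(t(2, 2), 2), t(t(2, t(2, 2)), t(t(2, 2), t(2, 2))))) = 1 + max(2, 3) = 4

4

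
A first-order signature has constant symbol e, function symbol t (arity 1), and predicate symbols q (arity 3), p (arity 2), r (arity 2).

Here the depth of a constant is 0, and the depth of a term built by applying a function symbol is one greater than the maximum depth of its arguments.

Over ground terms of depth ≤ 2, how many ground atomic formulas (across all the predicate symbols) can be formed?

First count ground terms of depth ≤ 2.
Count level by level. With function symbols t/1, the terms of depth ≤ k are the 1 constant together with each function applied to depth-≤(k−1) tuples, so N_k = 1 + N_{k-1}.
N_0 = 1
N_1 = 1 + 1 = 2
N_2 = 1 + 2 = 3
So |H| = 3.
A ground atom is a predicate applied to a tuple of terms from H, so the count is the sum over predicates of |H|^arity:
  q: 3^3 = 27;  p: 3^2 = 9;  r: 3^2 = 9
Total ground atoms: 27 + 9 + 9 = 45.

45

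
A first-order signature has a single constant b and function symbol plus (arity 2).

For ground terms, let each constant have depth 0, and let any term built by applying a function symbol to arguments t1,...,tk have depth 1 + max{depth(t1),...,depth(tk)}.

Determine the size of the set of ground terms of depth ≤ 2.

5

Let N_k count ground terms of depth at most k. Each non-constant term of depth ≤ k is some function symbol applied to depth-≤(k−1) arguments, giving N_k = 1 + N_{k-1}^2.
N_0 = 1
N_1 = 1 + 1^2 = 2
N_2 = 1 + 2^2 = 5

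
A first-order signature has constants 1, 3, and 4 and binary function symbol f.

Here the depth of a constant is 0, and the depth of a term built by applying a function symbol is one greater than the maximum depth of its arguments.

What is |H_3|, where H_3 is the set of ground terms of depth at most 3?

21612

Let N_k count ground terms of depth at most k. Each non-constant term of depth ≤ k is some function symbol applied to depth-≤(k−1) arguments, giving N_k = 3 + N_{k-1}^2.
N_0 = 3
N_1 = 3 + 3^2 = 12
N_2 = 3 + 12^2 = 147
N_3 = 3 + 147^2 = 21612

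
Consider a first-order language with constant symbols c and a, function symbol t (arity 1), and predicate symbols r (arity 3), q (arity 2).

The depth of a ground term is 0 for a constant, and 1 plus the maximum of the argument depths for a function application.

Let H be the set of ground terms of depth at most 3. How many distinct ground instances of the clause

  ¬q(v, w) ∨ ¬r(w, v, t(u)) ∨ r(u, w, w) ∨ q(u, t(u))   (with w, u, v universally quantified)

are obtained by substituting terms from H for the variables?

Ground terms of depth ≤ 3:
  Let N_k count ground terms of depth at most k. Each non-constant term of depth ≤ k is some function symbol applied to depth-≤(k−1) arguments, giving N_k = 2 + N_{k-1}.
  N_0 = 2
  N_1 = 2 + 2 = 4
  N_2 = 2 + 4 = 6
  N_3 = 2 + 6 = 8
So there are 8 ground terms available for substitution.
The clause has 3 distinct variables (w, u, v), each appearing in the body. In the free term algebra distinct substitutions yield syntactically distinct ground instances.
Number of ground instances = 8^3 = 512.

512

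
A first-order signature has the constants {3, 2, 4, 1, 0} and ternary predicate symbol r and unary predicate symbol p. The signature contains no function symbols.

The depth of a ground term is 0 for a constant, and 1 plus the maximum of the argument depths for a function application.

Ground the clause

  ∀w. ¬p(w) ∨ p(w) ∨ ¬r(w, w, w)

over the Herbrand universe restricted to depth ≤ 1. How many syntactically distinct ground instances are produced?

Ground terms of depth ≤ 1:
  With no function symbols every ground term is a constant, so there are exactly 5 ground terms at every depth bound.
  N_0 = 5
  N_1 = 5
  Explicitly: 3, 2, 4, 1, 0.
So there are 5 ground terms available for substitution.
There is 1 variable to instantiate (w),  occurring in at least one literal, so different choices give different ground instances.
Number of ground instances = 5.

5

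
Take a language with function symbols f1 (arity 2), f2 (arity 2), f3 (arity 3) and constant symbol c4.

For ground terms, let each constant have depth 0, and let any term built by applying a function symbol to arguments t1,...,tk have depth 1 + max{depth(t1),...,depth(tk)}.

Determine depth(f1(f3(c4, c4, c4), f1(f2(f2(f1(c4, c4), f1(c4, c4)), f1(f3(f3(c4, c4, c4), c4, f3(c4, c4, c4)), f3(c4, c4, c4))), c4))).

depth(f3(c4, c4, c4)) = 1 + max(0, 0, 0) = 1
depth(f1(c4, c4)) = 1 + max(0, 0) = 1
depth(f2(f1(c4, c4), f1(c4, c4))) = 1 + max(1, 1) = 2
depth(f3(f3(c4, c4, c4), c4, f3(c4, c4, c4))) = 1 + max(1, 0, 1) = 2
depth(f1(f3(f3(c4, c4, c4), c4, f3(c4, c4, c4)), f3(c4, c4, c4))) = 1 + max(2, 1) = 3
depth(f2(f2(f1(c4, c4), f1(c4, c4)), f1(f3(f3(c4, c4, c4), c4, f3(c4, c4, c4)), f3(c4, c4, c4)))) = 1 + max(2, 3) = 4
depth(f1(f2(f2(f1(c4, c4), f1(c4, c4)), f1(f3(f3(c4, c4, c4), c4, f3(c4, c4, c4)), f3(c4, c4, c4))), c4)) = 1 + max(4, 0) = 5
depth(f1(f3(c4, c4, c4), f1(f2(f2(f1(c4, c4), f1(c4, c4)), f1(f3(f3(c4, c4, c4), c4, f3(c4, c4, c4)), f3(c4, c4, c4))), c4))) = 1 + max(1, 5) = 6

6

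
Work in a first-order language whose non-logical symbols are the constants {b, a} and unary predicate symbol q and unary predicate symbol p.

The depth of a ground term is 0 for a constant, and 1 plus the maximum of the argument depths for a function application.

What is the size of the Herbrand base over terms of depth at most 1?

First count ground terms of depth ≤ 1.
With no function symbols every ground term is a constant, so there are exactly 2 ground terms at every depth bound.
N_0 = 2
N_1 = 2
Explicitly: b, a.
So |H| = 2.
Each predicate of arity r yields |H|^r ground atoms (one per choice of an r-tuple from H):
  q: 2;  p: 2
Total ground atoms: 2 + 2 = 4.

4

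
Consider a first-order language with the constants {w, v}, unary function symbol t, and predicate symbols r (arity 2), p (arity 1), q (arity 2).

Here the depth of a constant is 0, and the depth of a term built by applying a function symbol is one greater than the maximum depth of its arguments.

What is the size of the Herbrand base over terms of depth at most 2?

First count ground terms of depth ≤ 2.
If N_k denotes the number of depth-≤k ground terms, the 2 constants give N_0 = 2, and each function symbol of arity r contributes N_{k-1}^r new terms at level k: N_k = 2 + N_{k-1}.
N_0 = 2
N_1 = 2 + 2 = 4
N_2 = 2 + 4 = 6
Explicitly: w, v, t(w), t(v), t(t(w)), t(t(v)).
So |H| = 6.
Ground atoms are formed by filling each argument slot of a predicate with a term from H, so an r-ary predicate gives |H|^r atoms:
  r: 6^2 = 36;  p: 6;  q: 6^2 = 36
Total ground atoms: 36 + 6 + 36 = 78.

78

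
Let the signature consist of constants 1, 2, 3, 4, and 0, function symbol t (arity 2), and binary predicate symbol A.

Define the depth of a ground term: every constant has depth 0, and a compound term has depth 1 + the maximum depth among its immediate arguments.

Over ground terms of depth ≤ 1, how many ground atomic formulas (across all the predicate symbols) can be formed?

First count ground terms of depth ≤ 1.
If N_k denotes the number of depth-≤k ground terms, the 5 constants give N_0 = 5, and each function symbol of arity r contributes N_{k-1}^r new terms at level k: N_k = 5 + N_{k-1}^2.
N_0 = 5
N_1 = 5 + 5^2 = 30
So |H| = 30.
Ground atoms are formed by filling each argument slot of a predicate with a term from H, so an r-ary predicate gives |H|^r atoms:
  A: 30^2 = 900
Total ground atoms: 900.

900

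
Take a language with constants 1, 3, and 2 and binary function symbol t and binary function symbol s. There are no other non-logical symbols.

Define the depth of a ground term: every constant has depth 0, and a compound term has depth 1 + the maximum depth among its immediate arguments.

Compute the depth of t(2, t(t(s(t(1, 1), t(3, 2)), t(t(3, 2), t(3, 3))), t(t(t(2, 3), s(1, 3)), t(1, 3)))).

depth(t(1, 1)) = 1 + max(0, 0) = 1
depth(t(3, 2)) = 1 + max(0, 0) = 1
depth(s(t(1, 1), t(3, 2))) = 1 + max(1, 1) = 2
depth(t(3, 3)) = 1 + max(0, 0) = 1
depth(t(t(3, 2), t(3, 3))) = 1 + max(1, 1) = 2
depth(t(s(t(1, 1), t(3, 2)), t(t(3, 2), t(3, 3)))) = 1 + max(2, 2) = 3
depth(t(2, 3)) = 1 + max(0, 0) = 1
depth(s(1, 3)) = 1 + max(0, 0) = 1
depth(t(t(2, 3), s(1, 3))) = 1 + max(1, 1) = 2
depth(t(1, 3)) = 1 + max(0, 0) = 1
depth(t(t(t(2, 3), s(1, 3)), t(1, 3))) = 1 + max(2, 1) = 3
depth(t(t(s(t(1, 1), t(3, 2)), t(t(3, 2), t(3, 3))), t(t(t(2, 3), s(1, 3)), t(1, 3)))) = 1 + max(3, 3) = 4
depth(t(2, t(t(s(t(1, 1), t(3, 2)), t(t(3, 2), t(3, 3))), t(t(t(2, 3), s(1, 3)), t(1, 3))))) = 1 + max(0, 4) = 5

5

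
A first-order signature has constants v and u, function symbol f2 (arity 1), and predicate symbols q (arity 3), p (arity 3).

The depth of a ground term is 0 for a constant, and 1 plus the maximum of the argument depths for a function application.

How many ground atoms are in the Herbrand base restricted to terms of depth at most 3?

1024

First count ground terms of depth ≤ 3.
Write N_k for the number of ground terms of depth ≤ k. A term of depth ≤ k is either a constant or a function symbol applied to arguments of depth ≤ k−1, so N_k = 2 + N_{k-1}.
N_0 = 2
N_1 = 2 + 2 = 4
N_2 = 2 + 4 = 6
N_3 = 2 + 6 = 8
Explicitly: v, u, f2(v), f2(u), f2(f2(v)), f2(f2(u)), f2(f2(f2(v))), f2(f2(f2(u))).
So |H| = 8.
A ground atom is a predicate applied to a tuple of terms from H, so the count is the sum over predicates of |H|^arity:
  q: 8^3 = 512;  p: 8^3 = 512
Total ground atoms: 512 + 512 = 1024.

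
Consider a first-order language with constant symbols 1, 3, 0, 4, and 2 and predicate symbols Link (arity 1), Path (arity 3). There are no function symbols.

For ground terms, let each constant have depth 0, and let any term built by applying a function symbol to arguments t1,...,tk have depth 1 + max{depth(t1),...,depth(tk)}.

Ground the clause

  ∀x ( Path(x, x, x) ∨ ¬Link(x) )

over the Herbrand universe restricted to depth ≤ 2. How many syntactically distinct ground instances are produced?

Ground terms of depth ≤ 2:
  With no function symbols every ground term is a constant, so there are exactly 5 ground terms at every depth bound.
  N_0 = 5
  N_1 = 5
  N_2 = 5
So there are 5 ground terms available for substitution.
The clause has 1 distinct variable (x), which appears in the body. In the free term algebra distinct substitutions yield syntactically distinct ground instances.
Number of ground instances = 5.

5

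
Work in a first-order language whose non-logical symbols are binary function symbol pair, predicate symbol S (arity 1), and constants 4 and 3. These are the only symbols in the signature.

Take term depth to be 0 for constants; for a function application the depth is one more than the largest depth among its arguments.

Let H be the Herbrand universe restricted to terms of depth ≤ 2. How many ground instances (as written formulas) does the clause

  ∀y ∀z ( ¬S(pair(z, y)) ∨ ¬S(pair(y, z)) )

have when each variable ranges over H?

1444

Ground terms of depth ≤ 2:
  Count level by level. With function symbols pair/2, the terms of depth ≤ k are the 2 constants together with each function applied to depth-≤(k−1) tuples, so N_k = 2 + N_{k-1}^2.
  N_0 = 2
  N_1 = 2 + 2^2 = 6
  N_2 = 2 + 6^2 = 38
So there are 38 ground terms available for substitution.
The body mentions every one of the 2 quantified variables; since ground terms form a free algebra, no two substitutions collapse to the same formula.
Number of ground instances = 38^2 = 1444.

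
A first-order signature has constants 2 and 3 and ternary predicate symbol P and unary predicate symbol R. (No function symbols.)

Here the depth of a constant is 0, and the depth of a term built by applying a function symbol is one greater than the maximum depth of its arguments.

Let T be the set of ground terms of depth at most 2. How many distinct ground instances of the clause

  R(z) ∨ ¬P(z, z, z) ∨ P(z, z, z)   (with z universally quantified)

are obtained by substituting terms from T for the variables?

Ground terms of depth ≤ 2:
  With no function symbols every ground term is a constant, so there are exactly 2 ground terms at every depth bound.
  N_0 = 2
  N_1 = 2
  N_2 = 2
  Explicitly: 2, 3.
So there are 2 ground terms available for substitution.
The body mentions the single quantified variable z; since ground terms form a free algebra, no two substitutions collapse to the same formula.
Number of ground instances = 2.

2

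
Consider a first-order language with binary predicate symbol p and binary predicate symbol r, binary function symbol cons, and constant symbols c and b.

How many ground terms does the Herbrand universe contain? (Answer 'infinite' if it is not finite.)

infinite

The signature has at least one function symbol (cons, arity 2) and at least one constant (c).
Iterating cons gives infinitely many distinct ground terms: c, cons(c, c), cons(cons(c, c), cons(c, c)), ...
So the Herbrand universe is infinite.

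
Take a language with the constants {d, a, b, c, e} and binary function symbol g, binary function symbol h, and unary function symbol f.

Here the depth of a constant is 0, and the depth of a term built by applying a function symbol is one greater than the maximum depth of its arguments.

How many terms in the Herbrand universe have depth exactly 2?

Count level by level. With function symbols g/2, h/2, f/1, the terms of depth ≤ k are the 5 constants together with each function applied to depth-≤(k−1) tuples, so N_k = 5 + N_{k-1}^2 + N_{k-1}^2 + N_{k-1}.
N_0 = 5
N_1 = 5 + 5^2 + 5^2 + 5 = 60
N_2 = 5 + 60^2 + 60^2 + 60 = 7265
Terms of depth exactly 2: N_2 − N_1 = 7265 − 60 = 7205.

7205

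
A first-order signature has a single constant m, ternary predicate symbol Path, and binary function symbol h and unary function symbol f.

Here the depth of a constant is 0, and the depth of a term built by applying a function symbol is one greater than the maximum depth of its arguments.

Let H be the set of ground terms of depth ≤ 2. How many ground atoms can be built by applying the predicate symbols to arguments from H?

First count ground terms of depth ≤ 2.
If N_k denotes the number of depth-≤k ground terms, the 1 constant gives N_0 = 1, and each function symbol of arity r contributes N_{k-1}^r new terms at level k: N_k = 1 + N_{k-1}^2 + N_{k-1}.
N_0 = 1
N_1 = 1 + 1^2 + 1 = 3
N_2 = 1 + 3^2 + 3 = 13
So |H| = 13.
Ground atoms are formed by filling each argument slot of a predicate with a term from H, so an r-ary predicate gives |H|^r atoms:
  Path: 13^3 = 2197
Total ground atoms: 2197.

2197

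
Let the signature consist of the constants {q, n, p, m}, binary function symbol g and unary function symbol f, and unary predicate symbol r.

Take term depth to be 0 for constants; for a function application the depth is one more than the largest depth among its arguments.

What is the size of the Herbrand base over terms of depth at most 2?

First count ground terms of depth ≤ 2.
Write N_k for the number of ground terms of depth ≤ k. A term of depth ≤ k is either a constant or a function symbol applied to arguments of depth ≤ k−1, so N_k = 4 + N_{k-1}^2 + N_{k-1}.
N_0 = 4
N_1 = 4 + 4^2 + 4 = 24
N_2 = 4 + 24^2 + 24 = 604
So |H| = 604.
A ground atom is a predicate applied to a tuple of terms from H, so the count is the sum over predicates of |H|^arity:
  r: 604
Total ground atoms: 604.

604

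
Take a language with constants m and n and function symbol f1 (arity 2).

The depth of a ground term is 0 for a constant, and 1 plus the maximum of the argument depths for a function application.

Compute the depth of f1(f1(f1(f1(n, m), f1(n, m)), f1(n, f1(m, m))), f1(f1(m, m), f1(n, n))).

depth(f1(n, m)) = 1 + max(0, 0) = 1
depth(f1(f1(n, m), f1(n, m))) = 1 + max(1, 1) = 2
depth(f1(m, m)) = 1 + max(0, 0) = 1
depth(f1(n, f1(m, m))) = 1 + max(0, 1) = 2
depth(f1(f1(f1(n, m), f1(n, m)), f1(n, f1(m, m)))) = 1 + max(2, 2) = 3
depth(f1(n, n)) = 1 + max(0, 0) = 1
depth(f1(f1(m, m), f1(n, n))) = 1 + max(1, 1) = 2
depth(f1(f1(f1(f1(n, m), f1(n, m)), f1(n, f1(m, m))), f1(f1(m, m), f1(n, n)))) = 1 + max(3, 2) = 4

4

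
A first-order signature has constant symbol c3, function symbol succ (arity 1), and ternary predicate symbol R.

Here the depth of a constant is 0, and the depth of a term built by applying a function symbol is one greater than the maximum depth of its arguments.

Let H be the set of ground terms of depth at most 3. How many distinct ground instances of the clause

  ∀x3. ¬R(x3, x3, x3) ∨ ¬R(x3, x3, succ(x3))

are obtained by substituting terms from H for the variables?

4

Ground terms of depth ≤ 3:
  Let N_k = |{terms of depth ≤ k}|. Then N_0 = 1 and N_k = 1 + N_{k-1} for k ≥ 1 (one summand per function symbol, arity giving the exponent).
  N_0 = 1
  N_1 = 1 + 1 = 2
  N_2 = 1 + 2 = 3
  N_3 = 1 + 3 = 4
So there are 4 ground terms available for substitution.
There is 1 variable to instantiate (x3),  occurring in at least one literal, so different choices give different ground instances.
Number of ground instances = 4.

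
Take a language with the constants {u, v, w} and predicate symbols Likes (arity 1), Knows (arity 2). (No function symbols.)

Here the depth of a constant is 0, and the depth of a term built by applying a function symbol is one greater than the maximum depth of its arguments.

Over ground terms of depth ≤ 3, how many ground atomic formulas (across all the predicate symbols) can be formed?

First count ground terms of depth ≤ 3.
With no function symbols every ground term is a constant, so there are exactly 3 ground terms at every depth bound.
N_0 = 3
N_1 = 3
N_2 = 3
N_3 = 3
Explicitly: u, v, w.
So |H| = 3.
A ground atom is a predicate applied to a tuple of terms from H, so the count is the sum over predicates of |H|^arity:
  Likes: 3;  Knows: 3^2 = 9
Total ground atoms: 3 + 9 = 12.

12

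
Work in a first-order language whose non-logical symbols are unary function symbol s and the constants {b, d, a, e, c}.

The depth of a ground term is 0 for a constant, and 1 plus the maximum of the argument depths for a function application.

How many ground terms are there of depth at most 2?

If N_k denotes the number of depth-≤k ground terms, the 5 constants give N_0 = 5, and each function symbol of arity r contributes N_{k-1}^r new terms at level k: N_k = 5 + N_{k-1}.
N_0 = 5
N_1 = 5 + 5 = 10
N_2 = 5 + 10 = 15

15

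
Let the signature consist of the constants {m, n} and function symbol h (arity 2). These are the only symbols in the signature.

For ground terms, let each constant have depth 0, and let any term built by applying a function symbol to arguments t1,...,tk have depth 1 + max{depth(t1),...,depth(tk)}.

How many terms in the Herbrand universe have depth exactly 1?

Let N_k = |{terms of depth ≤ k}|. Then N_0 = 2 and N_k = 2 + N_{k-1}^2 for k ≥ 1 (one summand per function symbol, arity giving the exponent).
N_0 = 2
N_1 = 2 + 2^2 = 6
Terms of depth exactly 1: N_1 − N_0 = 6 − 2 = 4.

4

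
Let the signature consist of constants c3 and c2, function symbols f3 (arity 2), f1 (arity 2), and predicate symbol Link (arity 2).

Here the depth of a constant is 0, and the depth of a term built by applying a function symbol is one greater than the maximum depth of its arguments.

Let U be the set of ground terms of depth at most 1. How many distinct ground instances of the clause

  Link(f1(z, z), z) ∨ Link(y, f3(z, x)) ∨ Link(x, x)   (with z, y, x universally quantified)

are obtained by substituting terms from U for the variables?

Ground terms of depth ≤ 1:
  Let N_k count ground terms of depth at most k. Each non-constant term of depth ≤ k is some function symbol applied to depth-≤(k−1) arguments, giving N_k = 2 + N_{k-1}^2 + N_{k-1}^2.
  N_0 = 2
  N_1 = 2 + 2^2 + 2^2 = 10
  Explicitly: c3, c2, f3(c3, c3), f3(c3, c2), f3(c2, c3), f3(c2, c2), f1(c3, c3), f1(c3, c2), f1(c2, c3), f1(c2, c2).
So there are 10 ground terms available for substitution.
There are 3 variables to instantiate (z, y, x), each occurring in at least one literal, so different choices give different ground instances.
Number of ground instances = 10^3 = 1000.

1000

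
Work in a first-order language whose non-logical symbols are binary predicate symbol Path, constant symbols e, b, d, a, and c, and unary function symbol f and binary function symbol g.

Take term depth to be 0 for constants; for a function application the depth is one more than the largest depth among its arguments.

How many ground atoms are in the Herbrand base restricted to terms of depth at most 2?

First count ground terms of depth ≤ 2.
If N_k denotes the number of depth-≤k ground terms, the 5 constants give N_0 = 5, and each function symbol of arity r contributes N_{k-1}^r new terms at level k: N_k = 5 + N_{k-1} + N_{k-1}^2.
N_0 = 5
N_1 = 5 + 5 + 5^2 = 35
N_2 = 5 + 35 + 35^2 = 1265
So |H| = 1265.
A ground atom is a predicate applied to a tuple of terms from H, so the count is the sum over predicates of |H|^arity:
  Path: 1265^2 = 1600225
Total ground atoms: 1600225.

1600225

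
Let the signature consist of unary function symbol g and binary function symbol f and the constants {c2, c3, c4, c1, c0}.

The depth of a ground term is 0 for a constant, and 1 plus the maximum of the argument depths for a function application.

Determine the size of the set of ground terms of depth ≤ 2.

Let N_k = |{terms of depth ≤ k}|. Then N_0 = 5 and N_k = 5 + N_{k-1} + N_{k-1}^2 for k ≥ 1 (one summand per function symbol, arity giving the exponent).
N_0 = 5
N_1 = 5 + 5 + 5^2 = 35
N_2 = 5 + 35 + 35^2 = 1265

1265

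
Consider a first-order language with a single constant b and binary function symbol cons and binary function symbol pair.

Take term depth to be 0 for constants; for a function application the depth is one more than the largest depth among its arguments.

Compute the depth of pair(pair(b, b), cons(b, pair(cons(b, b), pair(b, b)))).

depth(pair(b, b)) = 1 + max(0, 0) = 1
depth(cons(b, b)) = 1 + max(0, 0) = 1
depth(pair(cons(b, b), pair(b, b))) = 1 + max(1, 1) = 2
depth(cons(b, pair(cons(b, b), pair(b, b)))) = 1 + max(0, 2) = 3
depth(pair(pair(b, b), cons(b, pair(cons(b, b), pair(b, b))))) = 1 + max(1, 3) = 4

4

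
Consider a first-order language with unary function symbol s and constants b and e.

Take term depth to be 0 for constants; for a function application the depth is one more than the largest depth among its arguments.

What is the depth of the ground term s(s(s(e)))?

depth(s(e)) = 1 + depth(e) = 1 + 0 = 1
depth(s(s(e))) = 1 + depth(s(e)) = 1 + 1 = 2
depth(s(s(s(e)))) = 1 + depth(s(s(e))) = 1 + 2 = 3

3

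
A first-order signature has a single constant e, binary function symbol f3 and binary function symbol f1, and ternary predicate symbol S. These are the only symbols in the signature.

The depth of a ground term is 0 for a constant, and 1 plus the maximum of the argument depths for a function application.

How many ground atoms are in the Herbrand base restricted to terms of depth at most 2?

First count ground terms of depth ≤ 2.
Write N_k for the number of ground terms of depth ≤ k. A term of depth ≤ k is either a constant or a function symbol applied to arguments of depth ≤ k−1, so N_k = 1 + N_{k-1}^2 + N_{k-1}^2.
N_0 = 1
N_1 = 1 + 1^2 + 1^2 = 3
N_2 = 1 + 3^2 + 3^2 = 19
So |H| = 19.
A ground atom is a predicate applied to a tuple of terms from H, so the count is the sum over predicates of |H|^arity:
  S: 19^3 = 6859
Total ground atoms: 6859.

6859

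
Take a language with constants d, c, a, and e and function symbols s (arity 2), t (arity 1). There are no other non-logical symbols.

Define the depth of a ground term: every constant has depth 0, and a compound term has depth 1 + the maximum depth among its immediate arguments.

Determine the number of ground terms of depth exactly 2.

Let N_k count ground terms of depth at most k. Each non-constant term of depth ≤ k is some function symbol applied to depth-≤(k−1) arguments, giving N_k = 4 + N_{k-1}^2 + N_{k-1}.
N_0 = 4
N_1 = 4 + 4^2 + 4 = 24
N_2 = 4 + 24^2 + 24 = 604
Terms of depth exactly 2: N_2 − N_1 = 604 − 24 = 580.

580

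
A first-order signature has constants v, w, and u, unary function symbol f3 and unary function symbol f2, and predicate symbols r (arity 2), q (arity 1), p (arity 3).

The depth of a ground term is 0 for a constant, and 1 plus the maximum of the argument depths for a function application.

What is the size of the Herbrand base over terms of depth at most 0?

39

First count ground terms of depth ≤ 0.
If N_k denotes the number of depth-≤k ground terms, the 3 constants give N_0 = 3, and each function symbol of arity r contributes N_{k-1}^r new terms at level k: N_k = 3 + N_{k-1} + N_{k-1}.
N_0 = 3
So |H| = 3.
Each predicate of arity r yields |H|^r ground atoms (one per choice of an r-tuple from H):
  r: 3^2 = 9;  q: 3;  p: 3^3 = 27
Total ground atoms: 9 + 3 + 27 = 39.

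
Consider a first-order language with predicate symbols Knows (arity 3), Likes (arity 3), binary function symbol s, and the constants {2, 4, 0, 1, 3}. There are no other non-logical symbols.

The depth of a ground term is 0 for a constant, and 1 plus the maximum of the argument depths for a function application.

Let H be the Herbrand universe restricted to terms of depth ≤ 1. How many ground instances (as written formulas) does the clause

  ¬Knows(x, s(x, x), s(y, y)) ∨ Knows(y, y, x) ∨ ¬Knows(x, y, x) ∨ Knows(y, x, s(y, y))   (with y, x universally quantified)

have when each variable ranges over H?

Ground terms of depth ≤ 1:
  Let N_k = |{terms of depth ≤ k}|. Then N_0 = 5 and N_k = 5 + N_{k-1}^2 for k ≥ 1 (one summand per function symbol, arity giving the exponent).
  N_0 = 5
  N_1 = 5 + 5^2 = 30
So there are 30 ground terms available for substitution.
There are 2 variables to instantiate (y, x), each occurring in at least one literal, so different choices give different ground instances.
Number of ground instances = 30^2 = 900.

900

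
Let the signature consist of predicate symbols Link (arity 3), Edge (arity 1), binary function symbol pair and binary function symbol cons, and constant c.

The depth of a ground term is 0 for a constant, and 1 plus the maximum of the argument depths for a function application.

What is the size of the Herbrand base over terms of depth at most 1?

30

First count ground terms of depth ≤ 1.
Count level by level. With function symbols pair/2, cons/2, the terms of depth ≤ k are the 1 constant together with each function applied to depth-≤(k−1) tuples, so N_k = 1 + N_{k-1}^2 + N_{k-1}^2.
N_0 = 1
N_1 = 1 + 1^2 + 1^2 = 3
So |H| = 3.
Each predicate of arity r yields |H|^r ground atoms (one per choice of an r-tuple from H):
  Link: 3^3 = 27;  Edge: 3
Total ground atoms: 27 + 3 = 30.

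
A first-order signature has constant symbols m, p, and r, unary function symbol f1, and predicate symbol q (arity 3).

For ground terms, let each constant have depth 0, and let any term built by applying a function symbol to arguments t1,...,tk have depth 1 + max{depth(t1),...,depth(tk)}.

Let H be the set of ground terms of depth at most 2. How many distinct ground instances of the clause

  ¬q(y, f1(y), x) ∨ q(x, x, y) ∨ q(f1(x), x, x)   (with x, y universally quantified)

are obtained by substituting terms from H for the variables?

81

Ground terms of depth ≤ 2:
  Let N_k = |{terms of depth ≤ k}|. Then N_0 = 3 and N_k = 3 + N_{k-1} for k ≥ 1 (one summand per function symbol, arity giving the exponent).
  N_0 = 3
  N_1 = 3 + 3 = 6
  N_2 = 3 + 6 = 9
  Explicitly: m, p, r, f1(m), f1(p), f1(r), f1(f1(m)), f1(f1(p)), f1(f1(r)).
So there are 9 ground terms available for substitution.
The body mentions every one of the 2 quantified variables; since ground terms form a free algebra, no two substitutions collapse to the same formula.
Number of ground instances = 9^2 = 81.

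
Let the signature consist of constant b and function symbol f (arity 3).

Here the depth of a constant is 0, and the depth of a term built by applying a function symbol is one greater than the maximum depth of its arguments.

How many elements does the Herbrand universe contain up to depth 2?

9

Let N_k = |{terms of depth ≤ k}|. Then N_0 = 1 and N_k = 1 + N_{k-1}^3 for k ≥ 1 (one summand per function symbol, arity giving the exponent).
N_0 = 1
N_1 = 1 + 1^3 = 2
N_2 = 1 + 2^3 = 9
Explicitly: b, f(b, b, b), f(b, b, f(b, b, b)), f(b, f(b, b, b), b), f(b, f(b, b, b), f(b, b, b)), f(f(b, b, b), b, b), f(f(b, b, b), b, f(b, b, b)), f(f(b, b, b), f(b, b, b), b), f(f(b, b, b), f(b, b, b), f(b, b, b)).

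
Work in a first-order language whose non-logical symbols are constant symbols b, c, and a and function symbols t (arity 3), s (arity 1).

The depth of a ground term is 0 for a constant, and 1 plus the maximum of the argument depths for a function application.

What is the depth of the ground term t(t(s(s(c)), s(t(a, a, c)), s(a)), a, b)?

depth(s(c)) = 1 + depth(c) = 1 + 0 = 1
depth(s(s(c))) = 1 + depth(s(c)) = 1 + 1 = 2
depth(t(a, a, c)) = 1 + max(0, 0, 0) = 1
depth(s(t(a, a, c))) = 1 + depth(t(a, a, c)) = 1 + 1 = 2
depth(s(a)) = 1 + depth(a) = 1 + 0 = 1
depth(t(s(s(c)), s(t(a, a, c)), s(a))) = 1 + max(2, 2, 1) = 3
depth(t(t(s(s(c)), s(t(a, a, c)), s(a)), a, b)) = 1 + max(3, 0, 0) = 4

4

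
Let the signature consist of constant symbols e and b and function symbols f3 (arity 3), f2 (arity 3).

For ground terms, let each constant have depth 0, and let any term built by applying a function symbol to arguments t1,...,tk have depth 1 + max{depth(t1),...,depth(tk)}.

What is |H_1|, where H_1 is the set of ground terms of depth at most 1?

18

Write N_k for the number of ground terms of depth ≤ k. A term of depth ≤ k is either a constant or a function symbol applied to arguments of depth ≤ k−1, so N_k = 2 + N_{k-1}^3 + N_{k-1}^3.
N_0 = 2
N_1 = 2 + 2^3 + 2^3 = 18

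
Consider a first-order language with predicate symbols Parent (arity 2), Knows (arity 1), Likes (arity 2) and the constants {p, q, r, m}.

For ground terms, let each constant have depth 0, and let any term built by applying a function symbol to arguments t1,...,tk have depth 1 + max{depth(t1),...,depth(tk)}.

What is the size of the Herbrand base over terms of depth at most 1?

36

First count ground terms of depth ≤ 1.
With no function symbols every ground term is a constant, so there are exactly 4 ground terms at every depth bound.
N_0 = 4
N_1 = 4
Explicitly: p, q, r, m.
So |H| = 4.
Ground atoms are formed by filling each argument slot of a predicate with a term from H, so an r-ary predicate gives |H|^r atoms:
  Parent: 4^2 = 16;  Knows: 4;  Likes: 4^2 = 16
Total ground atoms: 16 + 4 + 16 = 36.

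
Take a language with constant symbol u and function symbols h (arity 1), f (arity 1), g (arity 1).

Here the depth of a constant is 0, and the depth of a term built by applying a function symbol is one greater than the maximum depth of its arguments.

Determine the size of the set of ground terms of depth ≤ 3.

Let N_k = |{terms of depth ≤ k}|. Then N_0 = 1 and N_k = 1 + N_{k-1} + N_{k-1} + N_{k-1} for k ≥ 1 (one summand per function symbol, arity giving the exponent).
N_0 = 1
N_1 = 1 + 1 + 1 + 1 = 4
N_2 = 1 + 4 + 4 + 4 = 13
N_3 = 1 + 13 + 13 + 13 = 40

40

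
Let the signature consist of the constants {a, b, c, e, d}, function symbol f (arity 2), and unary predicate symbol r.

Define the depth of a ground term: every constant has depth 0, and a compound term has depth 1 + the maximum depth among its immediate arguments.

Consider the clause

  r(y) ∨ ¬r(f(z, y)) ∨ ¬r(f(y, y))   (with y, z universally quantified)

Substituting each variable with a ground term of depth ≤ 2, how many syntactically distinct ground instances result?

Ground terms of depth ≤ 2:
  Count level by level. With function symbols f/2, the terms of depth ≤ k are the 5 constants together with each function applied to depth-≤(k−1) tuples, so N_k = 5 + N_{k-1}^2.
  N_0 = 5
  N_1 = 5 + 5^2 = 30
  N_2 = 5 + 30^2 = 905
So there are 905 ground terms available for substitution.
There are 2 variables to instantiate (y, z), each occurring in at least one literal, so different choices give different ground instances.
Number of ground instances = 905^2 = 819025.

819025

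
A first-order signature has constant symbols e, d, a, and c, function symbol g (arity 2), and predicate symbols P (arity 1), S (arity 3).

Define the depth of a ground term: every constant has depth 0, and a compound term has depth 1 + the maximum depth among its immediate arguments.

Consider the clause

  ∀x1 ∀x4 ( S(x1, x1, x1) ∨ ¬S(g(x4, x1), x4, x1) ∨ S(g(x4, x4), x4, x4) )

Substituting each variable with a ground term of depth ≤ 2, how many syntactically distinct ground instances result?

163216

Ground terms of depth ≤ 2:
  Count level by level. With function symbols g/2, the terms of depth ≤ k are the 4 constants together with each function applied to depth-≤(k−1) tuples, so N_k = 4 + N_{k-1}^2.
  N_0 = 4
  N_1 = 4 + 4^2 = 20
  N_2 = 4 + 20^2 = 404
So there are 404 ground terms available for substitution.
The clause has 2 distinct variables (x1, x4), each appearing in the body. In the free term algebra distinct substitutions yield syntactically distinct ground instances.
Number of ground instances = 404^2 = 163216.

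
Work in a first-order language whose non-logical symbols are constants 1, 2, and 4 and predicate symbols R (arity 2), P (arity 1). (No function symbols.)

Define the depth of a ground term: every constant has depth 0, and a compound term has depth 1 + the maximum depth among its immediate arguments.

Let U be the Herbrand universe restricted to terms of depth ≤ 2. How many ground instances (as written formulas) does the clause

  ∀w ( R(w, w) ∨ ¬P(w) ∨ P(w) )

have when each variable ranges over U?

3

Ground terms of depth ≤ 2:
  With no function symbols every ground term is a constant, so there are exactly 3 ground terms at every depth bound.
  N_0 = 3
  N_1 = 3
  N_2 = 3
So there are 3 ground terms available for substitution.
The clause has 1 distinct variable (w), which appears in the body. In the free term algebra distinct substitutions yield syntactically distinct ground instances.
Number of ground instances = 3.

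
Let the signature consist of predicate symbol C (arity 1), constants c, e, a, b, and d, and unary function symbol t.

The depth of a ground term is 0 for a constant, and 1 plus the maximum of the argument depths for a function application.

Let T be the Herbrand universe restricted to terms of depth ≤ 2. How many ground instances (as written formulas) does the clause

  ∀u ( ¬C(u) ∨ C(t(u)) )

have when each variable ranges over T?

15

Ground terms of depth ≤ 2:
  Let N_k count ground terms of depth at most k. Each non-constant term of depth ≤ k is some function symbol applied to depth-≤(k−1) arguments, giving N_k = 5 + N_{k-1}.
  N_0 = 5
  N_1 = 5 + 5 = 10
  N_2 = 5 + 10 = 15
So there are 15 ground terms available for substitution.
There is 1 variable to instantiate (u),  occurring in at least one literal, so different choices give different ground instances.
Number of ground instances = 15.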